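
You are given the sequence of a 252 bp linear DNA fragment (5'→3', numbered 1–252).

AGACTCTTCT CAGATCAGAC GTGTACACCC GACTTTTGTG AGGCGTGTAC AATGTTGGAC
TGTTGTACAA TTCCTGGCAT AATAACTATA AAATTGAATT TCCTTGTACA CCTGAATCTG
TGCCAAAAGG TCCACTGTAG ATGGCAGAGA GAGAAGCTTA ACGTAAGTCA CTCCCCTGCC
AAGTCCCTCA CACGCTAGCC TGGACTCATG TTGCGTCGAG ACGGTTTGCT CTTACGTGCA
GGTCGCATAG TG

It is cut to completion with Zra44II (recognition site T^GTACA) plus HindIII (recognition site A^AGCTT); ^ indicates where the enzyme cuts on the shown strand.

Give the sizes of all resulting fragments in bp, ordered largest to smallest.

Zra44II sites (TGTACA) start at positions 22, 46, 64, 105.
Zra44II cuts after the first base of each site, so after positions 22, 46, 64, 105.
The HindIII site (AAGCTT) starts at position 154.
HindIII cuts after the first base of each site, so after position 154.
Combined cut positions: 22, 46, 64, 105, 154.
Linear molecule, 5 cuts → 6 fragments:
  1–22 → 22 bp
  23–46 → 24 bp
  47–64 → 18 bp
  65–105 → 41 bp
  106–154 → 49 bp
  155–252 → 98 bp
Sorted largest to smallest: 98, 49, 41, 24, 22, 18 bp.

98, 49, 41, 24, 22, 18 bp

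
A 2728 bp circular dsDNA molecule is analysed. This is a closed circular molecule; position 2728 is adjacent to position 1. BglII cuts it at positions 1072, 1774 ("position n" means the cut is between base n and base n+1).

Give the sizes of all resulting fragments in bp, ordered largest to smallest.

2026, 702 bp

Circular molecule, 2 cuts → 2 fragments:
  1774 − 1072 = 702 bp
  wrap: 2728 − 1774 + 1072 = 2026 bp
Sorted largest to smallest: 2026, 702 bp.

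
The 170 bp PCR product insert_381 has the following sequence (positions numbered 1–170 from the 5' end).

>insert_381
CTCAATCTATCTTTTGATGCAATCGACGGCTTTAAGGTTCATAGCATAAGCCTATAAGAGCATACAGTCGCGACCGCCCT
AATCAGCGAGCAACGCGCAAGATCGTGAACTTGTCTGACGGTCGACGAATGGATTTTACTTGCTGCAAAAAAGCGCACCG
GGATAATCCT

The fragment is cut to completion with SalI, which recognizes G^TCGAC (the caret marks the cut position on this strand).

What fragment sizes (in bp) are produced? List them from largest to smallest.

121, 49 bp

The SalI site (GTCGAC) starts at position 121.
SalI cuts after the first base of each site, so after position 121.
Linear molecule, 1 cut → 2 fragments:
  1–121 → 121 bp
  122–170 → 49 bp
Sorted largest to smallest: 121, 49 bp.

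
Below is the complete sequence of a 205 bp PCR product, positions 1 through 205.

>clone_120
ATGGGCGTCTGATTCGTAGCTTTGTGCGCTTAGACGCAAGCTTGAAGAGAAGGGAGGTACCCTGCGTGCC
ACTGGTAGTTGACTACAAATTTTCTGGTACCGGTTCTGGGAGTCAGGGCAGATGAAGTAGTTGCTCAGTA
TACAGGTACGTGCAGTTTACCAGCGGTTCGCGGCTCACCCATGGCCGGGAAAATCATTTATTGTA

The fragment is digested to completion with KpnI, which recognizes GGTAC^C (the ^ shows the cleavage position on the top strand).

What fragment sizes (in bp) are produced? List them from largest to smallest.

KpnI sites (GGTACC) start at positions 56, 96.
KpnI cuts after base 5 of each site (before the last base), so after positions 60, 100.
Linear molecule, 2 cuts → 3 fragments:
  1–60 → 60 bp
  61–100 → 40 bp
  101–205 → 105 bp
Sorted largest to smallest: 105, 60, 40 bp.

105, 60, 40 bp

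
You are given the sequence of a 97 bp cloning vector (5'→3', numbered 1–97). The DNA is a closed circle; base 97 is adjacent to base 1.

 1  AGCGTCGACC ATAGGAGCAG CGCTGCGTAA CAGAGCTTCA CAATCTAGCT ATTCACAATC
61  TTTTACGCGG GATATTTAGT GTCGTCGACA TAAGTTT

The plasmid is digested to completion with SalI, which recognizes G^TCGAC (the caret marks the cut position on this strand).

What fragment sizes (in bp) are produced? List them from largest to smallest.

80, 17 bp

SalI sites (GTCGAC) start at positions 4, 84.
SalI cuts after the first base of each site, so after positions 4, 84.
Circular molecule, 2 cuts → 2 fragments:
  5–84 → 80 bp
  85–97 then 1–4 → 13 + 4 = 17 bp
Sorted largest to smallest: 80, 17 bp.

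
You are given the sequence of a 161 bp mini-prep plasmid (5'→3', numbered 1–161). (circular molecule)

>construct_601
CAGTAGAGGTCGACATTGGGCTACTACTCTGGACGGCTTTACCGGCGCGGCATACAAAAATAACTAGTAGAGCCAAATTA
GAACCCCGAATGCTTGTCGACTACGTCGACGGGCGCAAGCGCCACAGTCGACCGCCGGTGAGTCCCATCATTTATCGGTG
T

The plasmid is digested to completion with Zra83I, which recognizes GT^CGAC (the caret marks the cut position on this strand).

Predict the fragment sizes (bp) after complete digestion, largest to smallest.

Zra83I sites (GTCGAC) start at positions 9, 96, 105, 127.
Zra83I cuts after base 2 of each site, so after positions 10, 97, 106, 128.
Circular molecule, 4 cuts → 4 fragments:
  11–97 → 87 bp
  98–106 → 9 bp
  107–128 → 22 bp
  129–161 then 1–10 → 33 + 10 = 43 bp
Sorted largest to smallest: 87, 43, 22, 9 bp.

87, 43, 22, 9 bp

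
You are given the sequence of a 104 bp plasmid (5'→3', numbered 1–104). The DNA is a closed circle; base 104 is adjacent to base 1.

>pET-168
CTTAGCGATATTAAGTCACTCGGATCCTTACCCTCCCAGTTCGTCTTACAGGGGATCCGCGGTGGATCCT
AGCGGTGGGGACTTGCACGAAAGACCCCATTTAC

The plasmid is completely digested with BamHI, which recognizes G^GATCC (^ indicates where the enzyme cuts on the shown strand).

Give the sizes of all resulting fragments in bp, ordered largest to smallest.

62, 31, 11 bp

BamHI sites (GGATCC) start at positions 22, 53, 64.
BamHI cuts after the first base of each site, so after positions 22, 53, 64.
Circular molecule, 3 cuts → 3 fragments:
  23–53 → 31 bp
  54–64 → 11 bp
  65–104 then 1–22 → 40 + 22 = 62 bp
Sorted largest to smallest: 62, 31, 11 bp.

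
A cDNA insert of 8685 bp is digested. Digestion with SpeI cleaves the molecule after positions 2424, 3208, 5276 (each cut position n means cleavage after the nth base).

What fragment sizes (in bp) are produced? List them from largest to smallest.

3409, 2424, 2068, 784 bp

Linear molecule, 3 cuts → 4 fragments:
  2424 − 0 = 2424 bp
  3208 − 2424 = 784 bp
  5276 − 3208 = 2068 bp
  8685 − 5276 = 3409 bp
Sorted largest to smallest: 3409, 2424, 2068, 784 bp.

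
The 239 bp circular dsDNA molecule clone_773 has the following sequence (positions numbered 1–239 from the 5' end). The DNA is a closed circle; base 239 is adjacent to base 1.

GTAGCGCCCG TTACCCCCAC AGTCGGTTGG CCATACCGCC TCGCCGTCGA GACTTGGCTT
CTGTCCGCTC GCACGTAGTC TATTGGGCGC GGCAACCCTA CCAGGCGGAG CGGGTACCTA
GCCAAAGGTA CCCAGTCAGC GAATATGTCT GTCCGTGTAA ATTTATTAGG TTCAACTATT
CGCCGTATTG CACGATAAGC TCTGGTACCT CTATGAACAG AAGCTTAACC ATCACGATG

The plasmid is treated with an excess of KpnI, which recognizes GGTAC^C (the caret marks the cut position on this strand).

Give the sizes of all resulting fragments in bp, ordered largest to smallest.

KpnI sites (GGTACC) start at positions 113, 127, 204.
KpnI cuts after base 5 of each site (before the last base), so after positions 117, 131, 208.
Circular molecule, 3 cuts → 3 fragments:
  118–131 → 14 bp
  132–208 → 77 bp
  209–239 then 1–117 → 31 + 117 = 148 bp
Sorted largest to smallest: 148, 77, 14 bp.

148, 77, 14 bp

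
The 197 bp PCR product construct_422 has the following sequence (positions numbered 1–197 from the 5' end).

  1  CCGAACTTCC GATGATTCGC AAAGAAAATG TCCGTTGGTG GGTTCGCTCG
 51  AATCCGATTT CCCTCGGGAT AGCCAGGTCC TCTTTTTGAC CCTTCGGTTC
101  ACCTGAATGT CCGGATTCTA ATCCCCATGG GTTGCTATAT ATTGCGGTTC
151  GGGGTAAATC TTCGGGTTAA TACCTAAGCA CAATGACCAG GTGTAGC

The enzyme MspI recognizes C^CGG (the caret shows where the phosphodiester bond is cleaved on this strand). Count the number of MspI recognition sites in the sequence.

CCGG occurs starting at position 111.
MspI cuts at 1 site.

1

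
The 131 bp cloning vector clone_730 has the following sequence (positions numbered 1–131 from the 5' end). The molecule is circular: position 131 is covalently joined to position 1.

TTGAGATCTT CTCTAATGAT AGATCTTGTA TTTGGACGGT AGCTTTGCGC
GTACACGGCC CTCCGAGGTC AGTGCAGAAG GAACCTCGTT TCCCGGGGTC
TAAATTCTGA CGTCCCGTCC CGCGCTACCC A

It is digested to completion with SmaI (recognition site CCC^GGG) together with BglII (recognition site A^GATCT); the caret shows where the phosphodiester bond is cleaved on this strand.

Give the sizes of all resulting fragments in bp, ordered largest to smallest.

The SmaI site (CCCGGG) starts at position 92.
SmaI cuts after base 3 of each site, so after position 94.
BglII sites (AGATCT) start at positions 4, 21.
BglII cuts after the first base of each site, so after positions 4, 21.
Combined cut positions: 4, 21, 94.
Circular molecule, 3 cuts → 3 fragments:
  5–21 → 17 bp
  22–94 → 73 bp
  95–131 then 1–4 → 37 + 4 = 41 bp
Sorted largest to smallest: 73, 41, 17 bp.

73, 41, 17 bp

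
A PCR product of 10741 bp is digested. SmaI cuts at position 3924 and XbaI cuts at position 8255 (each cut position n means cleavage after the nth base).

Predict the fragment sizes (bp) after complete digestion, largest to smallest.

4331, 3924, 2486 bp

Combined cut positions (sorted): 3924, 8255.
Linear molecule, 2 cuts → 3 fragments:
  3924 − 0 = 3924 bp
  8255 − 3924 = 4331 bp
  10741 − 8255 = 2486 bp
Sorted largest to smallest: 4331, 3924, 2486 bp.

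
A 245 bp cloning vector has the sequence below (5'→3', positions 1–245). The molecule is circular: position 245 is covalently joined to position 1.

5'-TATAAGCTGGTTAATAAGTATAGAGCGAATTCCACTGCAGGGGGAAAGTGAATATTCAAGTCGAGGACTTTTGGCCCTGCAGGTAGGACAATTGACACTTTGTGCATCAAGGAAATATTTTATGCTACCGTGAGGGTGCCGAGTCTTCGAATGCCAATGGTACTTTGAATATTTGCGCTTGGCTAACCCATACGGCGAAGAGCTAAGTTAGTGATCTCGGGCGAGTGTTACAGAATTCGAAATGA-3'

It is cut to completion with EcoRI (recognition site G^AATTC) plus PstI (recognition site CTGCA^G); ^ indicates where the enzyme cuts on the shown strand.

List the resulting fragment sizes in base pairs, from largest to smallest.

152, 42, 39, 12 bp

EcoRI sites (GAATTC) start at positions 27, 233.
EcoRI cuts after the first base of each site, so after positions 27, 233.
PstI sites (CTGCAG) start at positions 35, 77.
PstI cuts after base 5 of each site (before the last base), so after positions 39, 81.
Combined cut positions: 27, 39, 81, 233.
Circular molecule, 4 cuts → 4 fragments:
  28–39 → 12 bp
  40–81 → 42 bp
  82–233 → 152 bp
  234–245 then 1–27 → 12 + 27 = 39 bp
Sorted largest to smallest: 152, 42, 39, 12 bp.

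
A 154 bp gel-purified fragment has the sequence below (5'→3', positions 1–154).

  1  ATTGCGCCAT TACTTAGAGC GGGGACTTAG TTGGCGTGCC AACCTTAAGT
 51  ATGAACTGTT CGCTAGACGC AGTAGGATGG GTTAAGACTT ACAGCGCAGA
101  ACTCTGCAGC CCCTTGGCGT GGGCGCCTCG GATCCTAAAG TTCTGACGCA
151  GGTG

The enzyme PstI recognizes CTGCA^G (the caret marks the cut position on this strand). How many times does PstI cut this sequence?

1

CTGCAG occurs starting at position 104.
PstI cuts at 1 site.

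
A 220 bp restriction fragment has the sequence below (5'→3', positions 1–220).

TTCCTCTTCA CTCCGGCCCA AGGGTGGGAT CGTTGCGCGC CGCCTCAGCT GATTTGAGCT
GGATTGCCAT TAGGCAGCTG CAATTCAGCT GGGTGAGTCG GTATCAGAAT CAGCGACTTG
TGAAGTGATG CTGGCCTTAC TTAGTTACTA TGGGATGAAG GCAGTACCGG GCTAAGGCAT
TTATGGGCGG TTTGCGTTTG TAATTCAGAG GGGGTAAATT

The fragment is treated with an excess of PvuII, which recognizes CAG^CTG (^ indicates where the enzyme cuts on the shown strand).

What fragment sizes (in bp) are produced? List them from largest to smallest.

132, 48, 29, 11 bp

PvuII sites (CAGCTG) start at positions 46, 75, 86.
PvuII cuts after base 3 of each site, so after positions 48, 77, 88.
Linear molecule, 3 cuts → 4 fragments:
  1–48 → 48 bp
  49–77 → 29 bp
  78–88 → 11 bp
  89–220 → 132 bp
Sorted largest to smallest: 132, 48, 29, 11 bp.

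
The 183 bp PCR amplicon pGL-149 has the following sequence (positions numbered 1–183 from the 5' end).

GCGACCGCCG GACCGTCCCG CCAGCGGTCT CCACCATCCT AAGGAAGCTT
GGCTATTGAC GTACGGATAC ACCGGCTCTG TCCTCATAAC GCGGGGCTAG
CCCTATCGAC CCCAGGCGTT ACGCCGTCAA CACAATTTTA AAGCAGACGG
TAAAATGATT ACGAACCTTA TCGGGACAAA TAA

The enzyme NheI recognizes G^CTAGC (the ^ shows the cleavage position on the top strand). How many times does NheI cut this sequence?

GCTAGC occurs starting at position 96.
NheI cuts at 1 site.

1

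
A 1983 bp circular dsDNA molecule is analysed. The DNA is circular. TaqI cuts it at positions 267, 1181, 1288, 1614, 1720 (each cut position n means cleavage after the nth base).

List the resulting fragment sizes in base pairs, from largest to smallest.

914, 530, 326, 107, 106 bp

Circular molecule, 5 cuts → 5 fragments:
  1181 − 267 = 914 bp
  1288 − 1181 = 107 bp
  1614 − 1288 = 326 bp
  1720 − 1614 = 106 bp
  wrap: 1983 − 1720 + 267 = 530 bp
Sorted largest to smallest: 914, 530, 326, 107, 106 bp.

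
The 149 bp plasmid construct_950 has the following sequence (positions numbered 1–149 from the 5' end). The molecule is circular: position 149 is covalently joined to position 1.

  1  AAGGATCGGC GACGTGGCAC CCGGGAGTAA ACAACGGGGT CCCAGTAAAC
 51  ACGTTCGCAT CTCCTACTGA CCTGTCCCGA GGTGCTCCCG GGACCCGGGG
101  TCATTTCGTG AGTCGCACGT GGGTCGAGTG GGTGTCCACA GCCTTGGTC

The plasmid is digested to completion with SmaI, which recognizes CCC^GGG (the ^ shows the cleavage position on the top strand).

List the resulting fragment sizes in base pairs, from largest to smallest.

SmaI sites (CCCGGG) start at positions 20, 87, 94.
SmaI cuts after base 3 of each site, so after positions 22, 89, 96.
Circular molecule, 3 cuts → 3 fragments:
  23–89 → 67 bp
  90–96 → 7 bp
  97–149 then 1–22 → 53 + 22 = 75 bp
Sorted largest to smallest: 75, 67, 7 bp.

75, 67, 7 bp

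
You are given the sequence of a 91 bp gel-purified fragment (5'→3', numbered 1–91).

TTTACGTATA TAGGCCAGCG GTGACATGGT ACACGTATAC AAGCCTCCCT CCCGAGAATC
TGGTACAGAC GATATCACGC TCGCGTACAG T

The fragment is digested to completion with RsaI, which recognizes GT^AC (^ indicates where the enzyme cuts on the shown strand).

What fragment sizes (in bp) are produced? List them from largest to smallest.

34, 30, 22, 5 bp

RsaI sites (GTAC) start at positions 29, 63, 85.
RsaI cuts after base 2 of each site, so after positions 30, 64, 86.
Linear molecule, 3 cuts → 4 fragments:
  1–30 → 30 bp
  31–64 → 34 bp
  65–86 → 22 bp
  87–91 → 5 bp
Sorted largest to smallest: 34, 30, 22, 5 bp.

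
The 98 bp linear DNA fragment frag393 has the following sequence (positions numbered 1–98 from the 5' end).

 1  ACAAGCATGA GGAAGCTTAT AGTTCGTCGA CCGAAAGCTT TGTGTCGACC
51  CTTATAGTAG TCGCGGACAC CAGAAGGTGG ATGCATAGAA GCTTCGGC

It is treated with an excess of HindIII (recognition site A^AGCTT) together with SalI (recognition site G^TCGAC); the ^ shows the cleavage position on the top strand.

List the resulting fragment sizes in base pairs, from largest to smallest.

HindIII sites (AAGCTT) start at positions 13, 35, 89.
HindIII cuts after the first base of each site, so after positions 13, 35, 89.
SalI sites (GTCGAC) start at positions 26, 44.
SalI cuts after the first base of each site, so after positions 26, 44.
Combined cut positions: 13, 26, 35, 44, 89.
Linear molecule, 5 cuts → 6 fragments:
  1–13 → 13 bp
  14–26 → 13 bp
  27–35 → 9 bp
  36–44 → 9 bp
  45–89 → 45 bp
  90–98 → 9 bp
Sorted largest to smallest: 45, 13, 13, 9, 9, 9 bp.

45, 13, 13, 9, 9, 9 bp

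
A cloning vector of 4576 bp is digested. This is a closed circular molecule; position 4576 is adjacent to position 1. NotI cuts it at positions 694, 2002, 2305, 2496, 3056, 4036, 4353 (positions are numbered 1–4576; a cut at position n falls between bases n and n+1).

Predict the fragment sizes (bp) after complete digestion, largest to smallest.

1308, 980, 917, 560, 317, 303, 191 bp

Circular molecule, 7 cuts → 7 fragments:
  2002 − 694 = 1308 bp
  2305 − 2002 = 303 bp
  2496 − 2305 = 191 bp
  3056 − 2496 = 560 bp
  4036 − 3056 = 980 bp
  4353 − 4036 = 317 bp
  wrap: 4576 − 4353 + 694 = 917 bp
Sorted largest to smallest: 1308, 980, 917, 560, 317, 303, 191 bp.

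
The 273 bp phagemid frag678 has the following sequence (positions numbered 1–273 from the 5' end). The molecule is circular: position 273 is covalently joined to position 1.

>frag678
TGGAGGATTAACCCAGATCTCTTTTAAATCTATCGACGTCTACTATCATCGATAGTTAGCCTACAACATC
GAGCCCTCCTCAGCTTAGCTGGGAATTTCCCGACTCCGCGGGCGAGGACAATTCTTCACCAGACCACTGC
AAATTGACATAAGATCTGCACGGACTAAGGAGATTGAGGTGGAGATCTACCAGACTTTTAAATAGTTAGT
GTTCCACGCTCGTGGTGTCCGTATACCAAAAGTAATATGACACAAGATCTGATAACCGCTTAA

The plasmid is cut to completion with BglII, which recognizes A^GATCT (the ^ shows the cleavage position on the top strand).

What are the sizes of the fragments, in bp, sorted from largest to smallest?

137, 72, 33, 31 bp

BglII sites (AGATCT) start at positions 15, 152, 183, 255.
BglII cuts after the first base of each site, so after positions 15, 152, 183, 255.
Circular molecule, 4 cuts → 4 fragments:
  16–152 → 137 bp
  153–183 → 31 bp
  184–255 → 72 bp
  256–273 then 1–15 → 18 + 15 = 33 bp
Sorted largest to smallest: 137, 72, 33, 31 bp.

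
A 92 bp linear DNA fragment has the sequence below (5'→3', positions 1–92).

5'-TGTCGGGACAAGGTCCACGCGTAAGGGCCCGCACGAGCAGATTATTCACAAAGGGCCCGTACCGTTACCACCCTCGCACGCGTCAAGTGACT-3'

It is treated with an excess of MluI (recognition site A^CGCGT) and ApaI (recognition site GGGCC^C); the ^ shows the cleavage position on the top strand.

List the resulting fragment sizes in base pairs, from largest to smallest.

MluI sites (ACGCGT) start at positions 17, 78.
MluI cuts after the first base of each site, so after positions 17, 78.
ApaI sites (GGGCCC) start at positions 25, 53.
ApaI cuts after base 5 of each site (before the last base), so after positions 29, 57.
Combined cut positions: 17, 29, 57, 78.
Linear molecule, 4 cuts → 5 fragments:
  1–17 → 17 bp
  18–29 → 12 bp
  30–57 → 28 bp
  58–78 → 21 bp
  79–92 → 14 bp
Sorted largest to smallest: 28, 21, 17, 14, 12 bp.

28, 21, 17, 14, 12 bp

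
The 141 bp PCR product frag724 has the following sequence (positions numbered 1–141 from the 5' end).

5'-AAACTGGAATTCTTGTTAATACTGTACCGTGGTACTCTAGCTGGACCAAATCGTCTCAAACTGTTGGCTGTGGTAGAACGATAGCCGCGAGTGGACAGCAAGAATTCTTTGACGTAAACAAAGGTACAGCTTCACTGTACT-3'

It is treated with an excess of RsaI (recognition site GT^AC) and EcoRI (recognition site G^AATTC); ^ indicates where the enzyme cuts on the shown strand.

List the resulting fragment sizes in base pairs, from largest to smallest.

RsaI sites (GTAC) start at positions 24, 32, 124, 137.
RsaI cuts after base 2 of each site, so after positions 25, 33, 125, 138.
EcoRI sites (GAATTC) start at positions 7, 102.
EcoRI cuts after the first base of each site, so after positions 7, 102.
Combined cut positions: 7, 25, 33, 102, 125, 138.
Linear molecule, 6 cuts → 7 fragments:
  1–7 → 7 bp
  8–25 → 18 bp
  26–33 → 8 bp
  34–102 → 69 bp
  103–125 → 23 bp
  126–138 → 13 bp
  139–141 → 3 bp
Sorted largest to smallest: 69, 23, 18, 13, 8, 7, 3 bp.

69, 23, 18, 13, 8, 7, 3 bp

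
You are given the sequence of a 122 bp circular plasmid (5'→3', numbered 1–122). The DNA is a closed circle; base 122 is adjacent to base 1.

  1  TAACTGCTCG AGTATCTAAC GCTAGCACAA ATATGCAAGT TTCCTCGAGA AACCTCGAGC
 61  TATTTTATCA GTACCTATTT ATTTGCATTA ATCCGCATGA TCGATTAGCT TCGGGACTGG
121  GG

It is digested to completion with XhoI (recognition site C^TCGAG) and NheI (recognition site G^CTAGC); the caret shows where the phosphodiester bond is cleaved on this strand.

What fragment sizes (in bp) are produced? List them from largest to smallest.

75, 23, 14, 10 bp

XhoI sites (CTCGAG) start at positions 7, 44, 54.
XhoI cuts after the first base of each site, so after positions 7, 44, 54.
The NheI site (GCTAGC) starts at position 21.
NheI cuts after the first base of each site, so after position 21.
Combined cut positions: 7, 21, 44, 54.
Circular molecule, 4 cuts → 4 fragments:
  8–21 → 14 bp
  22–44 → 23 bp
  45–54 → 10 bp
  55–122 then 1–7 → 68 + 7 = 75 bp
Sorted largest to smallest: 75, 23, 14, 10 bp.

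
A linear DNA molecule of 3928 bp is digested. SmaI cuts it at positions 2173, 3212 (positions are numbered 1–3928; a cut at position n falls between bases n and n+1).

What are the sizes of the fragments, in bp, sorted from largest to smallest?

Linear molecule, 2 cuts → 3 fragments:
  2173 − 0 = 2173 bp
  3212 − 2173 = 1039 bp
  3928 − 3212 = 716 bp
Sorted largest to smallest: 2173, 1039, 716 bp.

2173, 1039, 716 bp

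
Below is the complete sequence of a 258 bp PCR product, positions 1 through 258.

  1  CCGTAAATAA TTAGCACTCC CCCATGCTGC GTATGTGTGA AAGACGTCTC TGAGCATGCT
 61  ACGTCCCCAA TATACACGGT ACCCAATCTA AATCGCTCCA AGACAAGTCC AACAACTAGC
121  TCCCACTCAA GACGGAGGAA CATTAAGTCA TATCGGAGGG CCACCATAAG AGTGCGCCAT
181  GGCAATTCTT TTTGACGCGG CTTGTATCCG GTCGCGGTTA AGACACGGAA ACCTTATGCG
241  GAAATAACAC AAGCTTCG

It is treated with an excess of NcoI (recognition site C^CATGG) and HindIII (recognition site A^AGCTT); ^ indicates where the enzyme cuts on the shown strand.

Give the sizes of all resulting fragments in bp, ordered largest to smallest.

The NcoI site (CCATGG) starts at position 177.
NcoI cuts after the first base of each site, so after position 177.
The HindIII site (AAGCTT) starts at position 251.
HindIII cuts after the first base of each site, so after position 251.
Combined cut positions: 177, 251.
Linear molecule, 2 cuts → 3 fragments:
  1–177 → 177 bp
  178–251 → 74 bp
  252–258 → 7 bp
Sorted largest to smallest: 177, 74, 7 bp.

177, 74, 7 bp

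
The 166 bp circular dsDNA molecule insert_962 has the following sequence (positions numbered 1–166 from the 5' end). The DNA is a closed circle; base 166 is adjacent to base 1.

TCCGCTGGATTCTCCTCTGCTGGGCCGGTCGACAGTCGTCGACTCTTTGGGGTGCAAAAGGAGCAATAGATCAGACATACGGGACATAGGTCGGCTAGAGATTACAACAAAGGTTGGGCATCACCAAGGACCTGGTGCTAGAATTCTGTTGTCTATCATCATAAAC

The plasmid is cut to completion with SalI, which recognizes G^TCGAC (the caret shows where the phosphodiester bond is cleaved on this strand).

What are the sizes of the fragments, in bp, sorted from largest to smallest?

156, 10 bp

SalI sites (GTCGAC) start at positions 28, 38.
SalI cuts after the first base of each site, so after positions 28, 38.
Circular molecule, 2 cuts → 2 fragments:
  29–38 → 10 bp
  39–166 then 1–28 → 128 + 28 = 156 bp
Sorted largest to smallest: 156, 10 bp.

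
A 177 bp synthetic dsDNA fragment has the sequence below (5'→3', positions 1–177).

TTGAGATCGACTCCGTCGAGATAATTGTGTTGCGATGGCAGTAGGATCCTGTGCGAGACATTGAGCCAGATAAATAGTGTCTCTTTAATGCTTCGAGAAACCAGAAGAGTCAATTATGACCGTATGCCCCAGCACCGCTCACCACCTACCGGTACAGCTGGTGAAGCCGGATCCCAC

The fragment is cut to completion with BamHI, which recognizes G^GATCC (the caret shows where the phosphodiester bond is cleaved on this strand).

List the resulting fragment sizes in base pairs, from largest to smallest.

125, 44, 8 bp

BamHI sites (GGATCC) start at positions 44, 169.
BamHI cuts after the first base of each site, so after positions 44, 169.
Linear molecule, 2 cuts → 3 fragments:
  1–44 → 44 bp
  45–169 → 125 bp
  170–177 → 8 bp
Sorted largest to smallest: 125, 44, 8 bp.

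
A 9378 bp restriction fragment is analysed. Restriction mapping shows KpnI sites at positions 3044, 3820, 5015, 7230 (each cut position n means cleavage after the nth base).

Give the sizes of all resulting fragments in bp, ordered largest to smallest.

3044, 2215, 2148, 1195, 776 bp

Linear molecule, 4 cuts → 5 fragments:
  3044 − 0 = 3044 bp
  3820 − 3044 = 776 bp
  5015 − 3820 = 1195 bp
  7230 − 5015 = 2215 bp
  9378 − 7230 = 2148 bp
Sorted largest to smallest: 3044, 2215, 2148, 1195, 776 bp.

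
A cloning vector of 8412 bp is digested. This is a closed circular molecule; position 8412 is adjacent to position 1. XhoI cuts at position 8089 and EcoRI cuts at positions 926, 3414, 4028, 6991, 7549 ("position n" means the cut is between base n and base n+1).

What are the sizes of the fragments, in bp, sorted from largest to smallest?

2963, 2488, 1249, 614, 558, 540 bp

Combined cut positions (sorted): 926, 3414, 4028, 6991, 7549, 8089.
Circular molecule, 6 cuts → 6 fragments:
  3414 − 926 = 2488 bp
  4028 − 3414 = 614 bp
  6991 − 4028 = 2963 bp
  7549 − 6991 = 558 bp
  8089 − 7549 = 540 bp
  wrap: 8412 − 8089 + 926 = 1249 bp
Sorted largest to smallest: 2963, 2488, 1249, 614, 558, 540 bp.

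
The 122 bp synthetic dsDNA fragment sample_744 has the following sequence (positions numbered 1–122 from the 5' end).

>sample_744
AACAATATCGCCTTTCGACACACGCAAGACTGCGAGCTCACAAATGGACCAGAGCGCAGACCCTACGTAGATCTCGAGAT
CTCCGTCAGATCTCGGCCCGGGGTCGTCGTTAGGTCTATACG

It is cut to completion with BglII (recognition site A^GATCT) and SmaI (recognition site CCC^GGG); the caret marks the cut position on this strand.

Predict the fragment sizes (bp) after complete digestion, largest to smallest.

69, 23, 11, 11, 8 bp

BglII sites (AGATCT) start at positions 69, 77, 88.
BglII cuts after the first base of each site, so after positions 69, 77, 88.
The SmaI site (CCCGGG) starts at position 97.
SmaI cuts after base 3 of each site, so after position 99.
Combined cut positions: 69, 77, 88, 99.
Linear molecule, 4 cuts → 5 fragments:
  1–69 → 69 bp
  70–77 → 8 bp
  78–88 → 11 bp
  89–99 → 11 bp
  100–122 → 23 bp
Sorted largest to smallest: 69, 23, 11, 11, 8 bp.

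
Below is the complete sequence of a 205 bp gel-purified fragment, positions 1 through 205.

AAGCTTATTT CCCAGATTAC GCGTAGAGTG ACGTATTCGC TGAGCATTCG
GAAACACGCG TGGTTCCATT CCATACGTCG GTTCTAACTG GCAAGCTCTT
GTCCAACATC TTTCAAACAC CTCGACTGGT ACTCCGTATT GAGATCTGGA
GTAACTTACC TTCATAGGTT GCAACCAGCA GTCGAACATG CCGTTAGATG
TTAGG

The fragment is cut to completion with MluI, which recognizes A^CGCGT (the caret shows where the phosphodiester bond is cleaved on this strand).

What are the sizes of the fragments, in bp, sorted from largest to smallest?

MluI sites (ACGCGT) start at positions 19, 56.
MluI cuts after the first base of each site, so after positions 19, 56.
Linear molecule, 2 cuts → 3 fragments:
  1–19 → 19 bp
  20–56 → 37 bp
  57–205 → 149 bp
Sorted largest to smallest: 149, 37, 19 bp.

149, 37, 19 bp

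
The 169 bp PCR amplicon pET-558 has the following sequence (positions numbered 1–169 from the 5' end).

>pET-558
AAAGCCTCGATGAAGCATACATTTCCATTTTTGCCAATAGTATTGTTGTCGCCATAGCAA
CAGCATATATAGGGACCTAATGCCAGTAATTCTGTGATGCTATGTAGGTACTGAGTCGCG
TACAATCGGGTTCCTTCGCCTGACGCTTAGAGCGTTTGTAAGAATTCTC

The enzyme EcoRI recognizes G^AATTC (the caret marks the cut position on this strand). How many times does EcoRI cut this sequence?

1

GAATTC occurs starting at position 162.
EcoRI cuts at 1 site.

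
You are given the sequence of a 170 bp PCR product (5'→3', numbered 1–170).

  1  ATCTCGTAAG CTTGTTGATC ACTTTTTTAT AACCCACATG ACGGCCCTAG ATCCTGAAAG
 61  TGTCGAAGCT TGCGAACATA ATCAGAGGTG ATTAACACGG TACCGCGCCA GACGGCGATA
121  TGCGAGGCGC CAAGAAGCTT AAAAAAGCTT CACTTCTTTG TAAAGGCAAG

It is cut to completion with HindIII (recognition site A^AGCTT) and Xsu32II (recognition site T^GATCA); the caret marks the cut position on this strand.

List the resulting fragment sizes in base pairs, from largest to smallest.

69, 50, 25, 10, 8, 8 bp

HindIII sites (AAGCTT) start at positions 8, 66, 135, 145.
HindIII cuts after the first base of each site, so after positions 8, 66, 135, 145.
The Xsu32II site (TGATCA) starts at position 16.
Xsu32II cuts after the first base of each site, so after position 16.
Combined cut positions: 8, 16, 66, 135, 145.
Linear molecule, 5 cuts → 6 fragments:
  1–8 → 8 bp
  9–16 → 8 bp
  17–66 → 50 bp
  67–135 → 69 bp
  136–145 → 10 bp
  146–170 → 25 bp
Sorted largest to smallest: 69, 50, 25, 10, 8, 8 bp.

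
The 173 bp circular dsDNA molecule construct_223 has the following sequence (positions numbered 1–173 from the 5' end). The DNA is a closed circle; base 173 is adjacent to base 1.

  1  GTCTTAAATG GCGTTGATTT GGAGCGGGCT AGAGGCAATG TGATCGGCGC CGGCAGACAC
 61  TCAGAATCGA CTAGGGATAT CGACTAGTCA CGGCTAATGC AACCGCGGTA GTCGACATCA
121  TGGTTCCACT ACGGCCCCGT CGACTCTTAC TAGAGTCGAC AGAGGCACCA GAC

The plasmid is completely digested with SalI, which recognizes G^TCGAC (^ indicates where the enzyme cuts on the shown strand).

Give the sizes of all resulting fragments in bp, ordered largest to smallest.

129, 28, 16 bp

SalI sites (GTCGAC) start at positions 111, 139, 155.
SalI cuts after the first base of each site, so after positions 111, 139, 155.
Circular molecule, 3 cuts → 3 fragments:
  112–139 → 28 bp
  140–155 → 16 bp
  156–173 then 1–111 → 18 + 111 = 129 bp
Sorted largest to smallest: 129, 28, 16 bp.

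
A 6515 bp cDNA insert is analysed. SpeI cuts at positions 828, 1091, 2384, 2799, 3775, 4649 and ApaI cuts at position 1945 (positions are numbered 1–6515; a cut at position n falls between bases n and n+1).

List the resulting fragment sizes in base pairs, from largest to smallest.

Combined cut positions (sorted): 828, 1091, 1945, 2384, 2799, 3775, 4649.
Linear molecule, 7 cuts → 8 fragments:
  828 − 0 = 828 bp
  1091 − 828 = 263 bp
  1945 − 1091 = 854 bp
  2384 − 1945 = 439 bp
  2799 − 2384 = 415 bp
  3775 − 2799 = 976 bp
  4649 − 3775 = 874 bp
  6515 − 4649 = 1866 bp
Sorted largest to smallest: 1866, 976, 874, 854, 828, 439, 415, 263 bp.

1866, 976, 874, 854, 828, 439, 415, 263 bp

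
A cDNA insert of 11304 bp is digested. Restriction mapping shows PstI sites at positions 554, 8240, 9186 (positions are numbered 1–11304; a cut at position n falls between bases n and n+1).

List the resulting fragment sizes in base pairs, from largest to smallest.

Linear molecule, 3 cuts → 4 fragments:
  554 − 0 = 554 bp
  8240 − 554 = 7686 bp
  9186 − 8240 = 946 bp
  11304 − 9186 = 2118 bp
Sorted largest to smallest: 7686, 2118, 946, 554 bp.

7686, 2118, 946, 554 bp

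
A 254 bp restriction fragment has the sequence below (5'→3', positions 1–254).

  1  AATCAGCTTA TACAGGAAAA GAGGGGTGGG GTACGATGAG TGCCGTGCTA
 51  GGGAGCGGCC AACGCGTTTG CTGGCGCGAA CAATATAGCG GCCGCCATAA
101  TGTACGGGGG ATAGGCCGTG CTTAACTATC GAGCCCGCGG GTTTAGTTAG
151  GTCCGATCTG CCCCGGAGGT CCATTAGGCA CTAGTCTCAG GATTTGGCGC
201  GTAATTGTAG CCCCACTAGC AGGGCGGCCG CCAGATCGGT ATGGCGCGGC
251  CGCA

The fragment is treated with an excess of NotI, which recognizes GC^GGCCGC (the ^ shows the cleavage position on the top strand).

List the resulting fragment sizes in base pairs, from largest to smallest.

136, 89, 22, 7 bp

NotI sites (GCGGCCGC) start at positions 88, 224, 246.
NotI cuts after base 2 of each site, so after positions 89, 225, 247.
Linear molecule, 3 cuts → 4 fragments:
  1–89 → 89 bp
  90–225 → 136 bp
  226–247 → 22 bp
  248–254 → 7 bp
Sorted largest to smallest: 136, 89, 22, 7 bp.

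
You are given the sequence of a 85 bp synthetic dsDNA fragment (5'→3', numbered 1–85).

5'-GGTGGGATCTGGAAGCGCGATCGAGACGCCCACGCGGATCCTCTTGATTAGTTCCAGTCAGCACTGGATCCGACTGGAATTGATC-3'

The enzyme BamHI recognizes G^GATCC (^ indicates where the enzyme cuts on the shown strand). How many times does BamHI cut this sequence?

GGATCC occurs starting at positions 36, 66.
BamHI cuts at 2 sites.

2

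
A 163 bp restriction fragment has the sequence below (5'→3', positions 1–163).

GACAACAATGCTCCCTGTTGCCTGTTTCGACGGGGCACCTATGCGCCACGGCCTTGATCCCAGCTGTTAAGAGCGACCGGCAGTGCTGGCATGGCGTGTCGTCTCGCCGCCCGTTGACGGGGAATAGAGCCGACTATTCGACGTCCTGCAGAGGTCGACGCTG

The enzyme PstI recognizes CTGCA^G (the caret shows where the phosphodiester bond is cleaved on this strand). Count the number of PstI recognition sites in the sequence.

1

CTGCAG occurs starting at position 146.
PstI cuts at 1 site.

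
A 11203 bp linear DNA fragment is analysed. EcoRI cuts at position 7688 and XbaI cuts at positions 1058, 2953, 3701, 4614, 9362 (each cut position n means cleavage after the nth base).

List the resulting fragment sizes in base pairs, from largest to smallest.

3074, 1895, 1841, 1674, 1058, 913, 748 bp

Combined cut positions (sorted): 1058, 2953, 3701, 4614, 7688, 9362.
Linear molecule, 6 cuts → 7 fragments:
  1058 − 0 = 1058 bp
  2953 − 1058 = 1895 bp
  3701 − 2953 = 748 bp
  4614 − 3701 = 913 bp
  7688 − 4614 = 3074 bp
  9362 − 7688 = 1674 bp
  11203 − 9362 = 1841 bp
Sorted largest to smallest: 3074, 1895, 1841, 1674, 1058, 913, 748 bp.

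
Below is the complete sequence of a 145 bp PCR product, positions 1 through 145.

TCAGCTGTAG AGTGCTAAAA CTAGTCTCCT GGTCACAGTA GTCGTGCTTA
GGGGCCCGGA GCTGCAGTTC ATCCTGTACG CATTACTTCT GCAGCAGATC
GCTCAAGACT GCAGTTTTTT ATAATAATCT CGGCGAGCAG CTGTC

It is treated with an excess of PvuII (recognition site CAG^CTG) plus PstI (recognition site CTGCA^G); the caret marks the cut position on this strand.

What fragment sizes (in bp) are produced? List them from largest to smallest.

62, 27, 27, 20, 5, 4 bp

PvuII sites (CAGCTG) start at positions 2, 138.
PvuII cuts after base 3 of each site, so after positions 4, 140.
PstI sites (CTGCAG) start at positions 62, 89, 109.
PstI cuts after base 5 of each site (before the last base), so after positions 66, 93, 113.
Combined cut positions: 4, 66, 93, 113, 140.
Linear molecule, 5 cuts → 6 fragments:
  1–4 → 4 bp
  5–66 → 62 bp
  67–93 → 27 bp
  94–113 → 20 bp
  114–140 → 27 bp
  141–145 → 5 bp
Sorted largest to smallest: 62, 27, 27, 20, 5, 4 bp.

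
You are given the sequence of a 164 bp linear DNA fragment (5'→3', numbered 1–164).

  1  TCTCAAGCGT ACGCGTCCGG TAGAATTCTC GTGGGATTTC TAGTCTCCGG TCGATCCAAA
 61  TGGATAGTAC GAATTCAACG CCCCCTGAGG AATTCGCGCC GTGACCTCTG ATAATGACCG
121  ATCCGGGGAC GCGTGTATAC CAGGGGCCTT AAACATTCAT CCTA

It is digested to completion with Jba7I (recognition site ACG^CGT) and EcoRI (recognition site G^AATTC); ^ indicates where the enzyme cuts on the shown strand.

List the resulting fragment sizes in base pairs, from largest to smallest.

48, 41, 33, 19, 13, 10 bp

Jba7I sites (ACGCGT) start at positions 11, 129.
Jba7I cuts after base 3 of each site, so after positions 13, 131.
EcoRI sites (GAATTC) start at positions 23, 71, 90.
EcoRI cuts after the first base of each site, so after positions 23, 71, 90.
Combined cut positions: 13, 23, 71, 90, 131.
Linear molecule, 5 cuts → 6 fragments:
  1–13 → 13 bp
  14–23 → 10 bp
  24–71 → 48 bp
  72–90 → 19 bp
  91–131 → 41 bp
  132–164 → 33 bp
Sorted largest to smallest: 48, 41, 33, 19, 13, 10 bp.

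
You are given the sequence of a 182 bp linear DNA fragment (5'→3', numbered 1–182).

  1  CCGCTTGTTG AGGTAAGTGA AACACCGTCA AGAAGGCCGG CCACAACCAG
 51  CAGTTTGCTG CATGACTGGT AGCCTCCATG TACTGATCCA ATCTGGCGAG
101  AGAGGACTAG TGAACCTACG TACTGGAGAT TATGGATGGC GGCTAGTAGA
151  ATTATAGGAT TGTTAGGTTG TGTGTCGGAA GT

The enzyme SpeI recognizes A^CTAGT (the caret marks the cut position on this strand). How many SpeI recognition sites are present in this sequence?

1

ACTAGT occurs starting at position 106.
SpeI cuts at 1 site.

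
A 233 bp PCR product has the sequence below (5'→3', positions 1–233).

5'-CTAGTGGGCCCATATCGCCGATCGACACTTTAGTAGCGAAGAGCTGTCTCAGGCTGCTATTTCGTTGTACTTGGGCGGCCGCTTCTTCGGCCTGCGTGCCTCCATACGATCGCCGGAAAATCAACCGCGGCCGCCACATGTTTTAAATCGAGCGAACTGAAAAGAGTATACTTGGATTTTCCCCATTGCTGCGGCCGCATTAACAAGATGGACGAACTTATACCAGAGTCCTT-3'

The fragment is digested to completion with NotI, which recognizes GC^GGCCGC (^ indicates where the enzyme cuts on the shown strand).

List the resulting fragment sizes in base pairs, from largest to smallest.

NotI sites (GCGGCCGC) start at positions 75, 127, 191.
NotI cuts after base 2 of each site, so after positions 76, 128, 192.
Linear molecule, 3 cuts → 4 fragments:
  1–76 → 76 bp
  77–128 → 52 bp
  129–192 → 64 bp
  193–233 → 41 bp
Sorted largest to smallest: 76, 64, 52, 41 bp.

76, 64, 52, 41 bp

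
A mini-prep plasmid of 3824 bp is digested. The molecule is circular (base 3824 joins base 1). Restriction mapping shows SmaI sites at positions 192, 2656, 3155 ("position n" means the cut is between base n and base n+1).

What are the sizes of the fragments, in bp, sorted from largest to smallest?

Circular molecule, 3 cuts → 3 fragments:
  2656 − 192 = 2464 bp
  3155 − 2656 = 499 bp
  wrap: 3824 − 3155 + 192 = 861 bp
Sorted largest to smallest: 2464, 861, 499 bp.

2464, 861, 499 bp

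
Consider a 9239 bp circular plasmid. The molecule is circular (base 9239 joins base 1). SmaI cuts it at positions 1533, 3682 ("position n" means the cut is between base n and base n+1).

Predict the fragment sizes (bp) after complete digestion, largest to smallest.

Circular molecule, 2 cuts → 2 fragments:
  3682 − 1533 = 2149 bp
  wrap: 9239 − 3682 + 1533 = 7090 bp
Sorted largest to smallest: 7090, 2149 bp.

7090, 2149 bp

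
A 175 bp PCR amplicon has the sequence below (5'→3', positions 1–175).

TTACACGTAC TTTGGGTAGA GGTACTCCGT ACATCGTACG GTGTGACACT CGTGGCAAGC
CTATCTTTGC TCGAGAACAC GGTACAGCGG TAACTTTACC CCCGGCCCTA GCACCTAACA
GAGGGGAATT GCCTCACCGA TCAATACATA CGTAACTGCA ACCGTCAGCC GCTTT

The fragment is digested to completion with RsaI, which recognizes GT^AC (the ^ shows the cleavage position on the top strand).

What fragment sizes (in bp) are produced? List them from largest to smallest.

RsaI sites (GTAC) start at positions 7, 22, 29, 36, 82.
RsaI cuts after base 2 of each site, so after positions 8, 23, 30, 37, 83.
Linear molecule, 5 cuts → 6 fragments:
  1–8 → 8 bp
  9–23 → 15 bp
  24–30 → 7 bp
  31–37 → 7 bp
  38–83 → 46 bp
  84–175 → 92 bp
Sorted largest to smallest: 92, 46, 15, 8, 7, 7 bp.

92, 46, 15, 8, 7, 7 bp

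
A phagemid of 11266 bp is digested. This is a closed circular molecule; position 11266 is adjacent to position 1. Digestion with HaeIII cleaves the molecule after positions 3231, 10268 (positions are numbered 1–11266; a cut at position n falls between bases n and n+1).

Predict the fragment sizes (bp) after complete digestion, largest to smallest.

Circular molecule, 2 cuts → 2 fragments:
  10268 − 3231 = 7037 bp
  wrap: 11266 − 10268 + 3231 = 4229 bp
Sorted largest to smallest: 7037, 4229 bp.

7037, 4229 bp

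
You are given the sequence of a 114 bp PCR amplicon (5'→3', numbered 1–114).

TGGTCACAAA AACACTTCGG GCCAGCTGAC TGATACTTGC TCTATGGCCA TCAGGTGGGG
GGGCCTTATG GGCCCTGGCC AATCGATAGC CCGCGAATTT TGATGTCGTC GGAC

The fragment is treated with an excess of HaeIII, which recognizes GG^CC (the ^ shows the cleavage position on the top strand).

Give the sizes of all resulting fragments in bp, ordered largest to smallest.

HaeIII sites (GGCC) start at positions 20, 46, 62, 71, 77.
HaeIII cuts after base 2 of each site, so after positions 21, 47, 63, 72, 78.
Linear molecule, 5 cuts → 6 fragments:
  1–21 → 21 bp
  22–47 → 26 bp
  48–63 → 16 bp
  64–72 → 9 bp
  73–78 → 6 bp
  79–114 → 36 bp
Sorted largest to smallest: 36, 26, 21, 16, 9, 6 bp.

36, 26, 21, 16, 9, 6 bp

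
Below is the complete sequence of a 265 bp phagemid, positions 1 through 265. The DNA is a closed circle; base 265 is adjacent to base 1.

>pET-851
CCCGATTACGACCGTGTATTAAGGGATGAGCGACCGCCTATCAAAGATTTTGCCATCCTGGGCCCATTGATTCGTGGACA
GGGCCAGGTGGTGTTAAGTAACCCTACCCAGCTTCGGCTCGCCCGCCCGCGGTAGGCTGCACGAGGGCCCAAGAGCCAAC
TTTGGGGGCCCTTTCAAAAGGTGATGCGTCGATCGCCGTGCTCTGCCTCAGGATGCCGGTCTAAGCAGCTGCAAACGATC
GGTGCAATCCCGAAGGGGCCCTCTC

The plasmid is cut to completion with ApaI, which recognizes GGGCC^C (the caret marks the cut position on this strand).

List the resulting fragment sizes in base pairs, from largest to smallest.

ApaI sites (GGGCCC) start at positions 60, 145, 166, 256.
ApaI cuts after base 5 of each site (before the last base), so after positions 64, 149, 170, 260.
Circular molecule, 4 cuts → 4 fragments:
  65–149 → 85 bp
  150–170 → 21 bp
  171–260 → 90 bp
  261–265 then 1–64 → 5 + 64 = 69 bp
Sorted largest to smallest: 90, 85, 69, 21 bp.

90, 85, 69, 21 bp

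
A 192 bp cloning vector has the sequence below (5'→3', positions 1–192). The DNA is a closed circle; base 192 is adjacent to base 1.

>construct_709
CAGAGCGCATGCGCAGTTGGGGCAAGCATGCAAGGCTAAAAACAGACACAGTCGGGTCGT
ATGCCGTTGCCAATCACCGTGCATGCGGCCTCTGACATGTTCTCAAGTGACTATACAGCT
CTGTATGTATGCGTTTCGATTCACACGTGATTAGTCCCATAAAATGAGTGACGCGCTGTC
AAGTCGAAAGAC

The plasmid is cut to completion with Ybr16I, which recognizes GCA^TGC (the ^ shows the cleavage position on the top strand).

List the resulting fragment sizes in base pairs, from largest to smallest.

Ybr16I sites (GCATGC) start at positions 7, 26, 81.
Ybr16I cuts after base 3 of each site, so after positions 9, 28, 83.
Circular molecule, 3 cuts → 3 fragments:
  10–28 → 19 bp
  29–83 → 55 bp
  84–192 then 1–9 → 109 + 9 = 118 bp
Sorted largest to smallest: 118, 55, 19 bp.

118, 55, 19 bp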